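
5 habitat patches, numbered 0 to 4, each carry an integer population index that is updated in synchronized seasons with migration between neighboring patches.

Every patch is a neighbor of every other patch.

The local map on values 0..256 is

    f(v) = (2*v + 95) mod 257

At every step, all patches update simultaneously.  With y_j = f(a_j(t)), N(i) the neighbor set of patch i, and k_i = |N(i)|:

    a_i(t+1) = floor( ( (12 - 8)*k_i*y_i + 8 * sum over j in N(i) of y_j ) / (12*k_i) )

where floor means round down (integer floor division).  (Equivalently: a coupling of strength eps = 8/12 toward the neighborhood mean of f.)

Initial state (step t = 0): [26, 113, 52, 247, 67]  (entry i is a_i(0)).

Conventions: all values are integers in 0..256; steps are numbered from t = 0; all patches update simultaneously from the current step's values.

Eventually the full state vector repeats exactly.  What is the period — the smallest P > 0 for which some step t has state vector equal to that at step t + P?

Simulating step by step:
t=0: [26, 113, 52, 247, 67]
t=1: [143, 129, 152, 131, 157]
t=2: [123, 118, 126, 119, 127]
t=3: [83, 81, 84, 82, 84]
t=4: [3, 3, 4, 3, 4]
t=5: [101, 101, 102, 101, 102]
t=6: [40, 40, 41, 40, 41]
t=7: [175, 175, 176, 175, 176]
t=8: [188, 188, 189, 188, 189]
t=9: [214, 214, 215, 214, 215]
t=10: [9, 9, 10, 9, 10]
t=11: [113, 113, 114, 113, 114]
t=12: [64, 64, 65, 64, 65]
t=13: [223, 223, 224, 223, 224]
t=14: [27, 27, 28, 27, 28]
t=15: [149, 149, 150, 149, 150]
t=16: [136, 136, 137, 136, 137]
t=17: [110, 110, 111, 110, 111]
t=18: [58, 58, 59, 58, 59]
t=19: [211, 211, 212, 211, 212]
t=20: [3, 3, 4, 3, 4]

Answer: 16
Key observation: The state at step 4, [3, 3, 4, 3, 4], reappears at step 20 — and no state repeats earlier — so the cycle the system enters has period 16.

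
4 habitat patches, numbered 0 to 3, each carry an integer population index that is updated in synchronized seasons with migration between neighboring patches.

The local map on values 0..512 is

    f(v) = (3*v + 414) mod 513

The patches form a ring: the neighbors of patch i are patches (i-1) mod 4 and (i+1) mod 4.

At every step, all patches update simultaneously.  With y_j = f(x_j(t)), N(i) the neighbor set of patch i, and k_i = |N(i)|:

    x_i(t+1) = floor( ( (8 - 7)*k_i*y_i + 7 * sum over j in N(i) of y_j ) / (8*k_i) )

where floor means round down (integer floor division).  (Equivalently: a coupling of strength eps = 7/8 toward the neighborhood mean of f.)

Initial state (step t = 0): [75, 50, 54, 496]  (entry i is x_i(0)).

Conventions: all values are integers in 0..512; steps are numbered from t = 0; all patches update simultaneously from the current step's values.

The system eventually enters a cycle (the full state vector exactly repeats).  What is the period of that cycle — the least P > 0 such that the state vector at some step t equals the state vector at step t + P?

Simulating step by step:
t=0: [75, 50, 54, 496]
t=1: [196, 89, 189, 128]
t=2: [259, 439, 256, 454]
t=3: [208, 164, 207, 170]
t=4: [353, 58, 352, 60]
t=5: [124, 399, 123, 399]
t=6: [97, 246, 96, 246]
t=7: [134, 182, 133, 182]
t=8: [429, 319, 428, 319]
t=9: [322, 183, 321, 183]
t=10: [438, 364, 437, 364]
t=11: [443, 224, 443, 224]
t=12: [78, 186, 78, 186]
t=13: [418, 175, 418, 175]
t=14: [388, 166, 388, 166]
t=15: [354, 84, 354, 84]
t=16: [190, 412, 190, 412]
t=17: [156, 426, 156, 426]
t=18: [180, 342, 180, 342]
t=19: [417, 437, 417, 437]
t=20: [178, 133, 178, 133]
t=21: [316, 418, 316, 418]
t=22: [154, 310, 154, 310]
t=23: [323, 357, 323, 357]
t=24: [446, 369, 446, 369]
t=25: [459, 248, 459, 248]
t=26: [147, 237, 147, 237]
t=27: [129, 311, 129, 311]
t=28: [316, 292, 316, 292]
t=29: [273, 327, 273, 327]
t=30: [348, 227, 348, 227]
t=31: [114, 386, 114, 386]
t=32: [59, 216, 59, 216]
t=33: [41, 72, 41, 72]
t=34: [105, 35, 105, 35]
t=35: [32, 189, 32, 189]
t=36: [473, 504, 473, 504]
t=37: [375, 305, 375, 305]
t=38: [265, 37, 265, 37]
t=39: [33, 161, 33, 161]
t=40: [336, 48, 336, 48]
t=41: [88, 352, 88, 352]
t=42: [409, 199, 409, 199]
t=43: [448, 151, 448, 151]
t=44: [337, 235, 337, 235]
t=45: [131, 360, 131, 360]
t=46: [446, 315, 446, 315]
t=47: [318, 228, 318, 228]
t=48: [105, 308, 105, 308]
t=49: [300, 228, 300, 228]
t=50: [99, 261, 99, 261]
t=51: [174, 194, 174, 194]
t=52: [475, 430, 475, 430]
t=53: [181, 283, 181, 283]
t=54: [262, 418, 262, 418]
t=55: [134, 168, 134, 168]
t=56: [392, 315, 392, 315]
t=57: [297, 86, 297, 86]
t=58: [174, 264, 174, 264]
t=59: [210, 392, 210, 392]
t=60: [46, 22, 46, 22]
t=61: [424, 94, 424, 94]
t=62: [178, 151, 178, 151]
t=63: [364, 424, 364, 424]
t=64: [188, 438, 188, 438]
t=65: [223, 430, 223, 430]
t=66: [151, 70, 151, 70]
t=67: [141, 323, 141, 323]
t=68: [352, 328, 352, 328]
t=69: [381, 435, 381, 435]
t=70: [159, 38, 159, 38]
t=71: [60, 332, 60, 332]
t=72: [346, 118, 346, 118]
t=73: [276, 404, 276, 404]
t=74: [103, 199, 103, 199]
t=75: [462, 246, 462, 246]
t=76: [142, 244, 142, 244]
t=77: [145, 301, 145, 301]
t=78: [296, 330, 296, 330]
t=79: [365, 288, 365, 288]
t=80: [280, 454, 280, 454]
t=81: [235, 229, 235, 229]
t=82: [77, 90, 77, 90]
t=83: [166, 136, 166, 136]
t=84: [320, 387, 320, 387]
t=85: [75, 309, 75, 309]
t=86: [291, 149, 291, 149]
t=87: [337, 271, 337, 271]
t=88: [225, 374, 225, 374]
t=89: [454, 118, 454, 118]
t=90: [252, 239, 252, 239]
t=91: [109, 139, 109, 139]
t=92: [306, 239, 306, 239]
t=93: [130, 280, 130, 280]
t=94: [235, 283, 235, 283]
t=95: [219, 111, 219, 111]
t=96: [210, 68, 210, 68]
t=97: [94, 28, 94, 28]
t=98: [458, 222, 458, 222]
t=99: [78, 224, 78, 224]
t=100: [69, 125, 69, 125]
t=101: [255, 129, 255, 129]
t=102: [271, 169, 271, 169]
t=103: [382, 226, 382, 226]
t=104: [60, 26, 60, 26]
t=105: [440, 132, 440, 132]
t=106: [284, 207, 284, 207]
t=107: [37, 211, 37, 211]
t=108: [19, 13, 19, 13]
t=109: [455, 468, 455, 468]
t=110: [274, 244, 274, 244]
t=111: [131, 198, 131, 198]
t=112: [469, 319, 469, 319]
t=113: [337, 289, 337, 289]
t=114: [273, 381, 273, 381]
t=115: [41, 183, 41, 183]
t=116: [396, 77, 396, 77]
t=117: [123, 71, 123, 71]
t=118: [133, 250, 133, 250]
t=119: [158, 279, 158, 279]
t=120: [243, 356, 243, 356]
t=121: [413, 159, 413, 159]
t=122: [345, 147, 345, 147]
t=123: [352, 412, 352, 412]
t=124: [152, 402, 152, 402]
t=125: [115, 322, 115, 322]
t=126: [340, 259, 340, 259]
t=127: [195, 377, 195, 377]
t=128: [66, 426, 66, 426]
t=129: [146, 105, 146, 105]
t=130: [231, 323, 231, 323]
t=131: [322, 115, 322, 115]
t=132: [259, 340, 259, 340]
t=133: [377, 195, 377, 195]
t=134: [426, 66, 426, 66]
t=135: [105, 146, 105, 146]
t=136: [323, 231, 323, 231]
t=137: [115, 322, 115, 322]

Answer: 12
Key observation: The state at step 125, [115, 322, 115, 322], reappears at step 137 — and no state repeats earlier — so the cycle the system enters has period 12.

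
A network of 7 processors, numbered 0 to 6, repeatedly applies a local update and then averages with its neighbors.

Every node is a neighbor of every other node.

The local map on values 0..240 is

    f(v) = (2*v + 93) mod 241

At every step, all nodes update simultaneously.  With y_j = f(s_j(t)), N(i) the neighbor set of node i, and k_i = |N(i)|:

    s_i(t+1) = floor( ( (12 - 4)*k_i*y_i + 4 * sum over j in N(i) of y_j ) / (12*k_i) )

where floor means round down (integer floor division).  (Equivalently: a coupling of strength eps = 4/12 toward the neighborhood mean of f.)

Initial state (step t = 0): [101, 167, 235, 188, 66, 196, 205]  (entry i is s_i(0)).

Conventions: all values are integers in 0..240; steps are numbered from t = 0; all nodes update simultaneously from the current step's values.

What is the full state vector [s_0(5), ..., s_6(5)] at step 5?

Simulating step by step:
t=0: [101, 167, 235, 188, 66, 196, 205]
t=1: [77, 158, 93, 183, 181, 46, 57]
t=2: [61, 160, 80, 190, 188, 170, 184]
t=3: [202, 175, 77, 212, 209, 187, 205]
t=4: [38, 153, 33, 51, 47, 167, 42]
t=5: [171, 164, 165, 187, 182, 182, 176]

Answer: [171, 164, 165, 187, 182, 182, 176]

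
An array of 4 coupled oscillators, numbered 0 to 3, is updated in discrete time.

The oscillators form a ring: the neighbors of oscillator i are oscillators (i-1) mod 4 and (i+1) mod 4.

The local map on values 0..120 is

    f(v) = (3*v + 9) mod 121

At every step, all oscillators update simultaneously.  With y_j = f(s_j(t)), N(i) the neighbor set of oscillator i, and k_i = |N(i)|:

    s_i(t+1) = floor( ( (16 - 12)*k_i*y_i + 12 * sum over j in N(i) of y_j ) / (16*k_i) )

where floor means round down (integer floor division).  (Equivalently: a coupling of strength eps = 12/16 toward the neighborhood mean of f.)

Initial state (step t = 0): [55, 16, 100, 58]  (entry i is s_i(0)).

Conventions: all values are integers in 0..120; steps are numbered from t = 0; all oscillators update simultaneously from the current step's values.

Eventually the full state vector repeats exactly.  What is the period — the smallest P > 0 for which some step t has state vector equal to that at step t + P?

Answer: 5
Key observation: The state at step 22, [40, 40, 40, 40], reappears at step 27 — and no state repeats earlier — so the cycle the system enters has period 5.

Derivation:
t=0: [55, 16, 100, 58]
t=1: [57, 59, 61, 60]
t=2: [64, 65, 67, 65]
t=3: [82, 84, 84, 84]
t=4: [17, 16, 19, 16]
t=5: [57, 61, 59, 61]
t=6: [68, 64, 69, 64]
t=7: [83, 90, 83, 90]
t=8: [31, 21, 31, 21]
t=9: [79, 94, 79, 94]
t=10: [37, 15, 37, 15]
t=11: [70, 103, 70, 103]
t=12: [81, 92, 81, 92]
t=13: [34, 18, 34, 18]
t=14: [75, 99, 75, 99]
t=15: [76, 100, 76, 100]
t=16: [79, 103, 79, 103]
t=17: [58, 22, 58, 22]
t=18: [71, 65, 71, 65]
t=19: [87, 96, 87, 96]
t=20: [48, 34, 48, 34]
t=21: [91, 51, 91, 51]
t=22: [40, 40, 40, 40]
t=23: [8, 8, 8, 8]
t=24: [33, 33, 33, 33]
t=25: [108, 108, 108, 108]
t=26: [91, 91, 91, 91]
t=27: [40, 40, 40, 40]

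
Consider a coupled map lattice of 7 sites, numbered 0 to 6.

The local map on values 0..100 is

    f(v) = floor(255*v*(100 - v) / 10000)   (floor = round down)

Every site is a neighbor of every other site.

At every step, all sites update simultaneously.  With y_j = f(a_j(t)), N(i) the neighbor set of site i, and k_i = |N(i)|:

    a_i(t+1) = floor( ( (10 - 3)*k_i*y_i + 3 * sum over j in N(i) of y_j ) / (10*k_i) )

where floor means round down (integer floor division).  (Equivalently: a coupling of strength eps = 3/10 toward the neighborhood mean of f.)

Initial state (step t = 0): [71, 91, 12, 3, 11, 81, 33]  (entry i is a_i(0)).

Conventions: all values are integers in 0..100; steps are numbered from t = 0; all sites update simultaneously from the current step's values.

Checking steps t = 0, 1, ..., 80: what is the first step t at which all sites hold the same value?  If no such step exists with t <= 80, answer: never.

Answer: 4
Key observation: Synchronization is absorbing here: once all sites are equal they stay equal, and step 4 is the first all-equal step.

Derivation:
t=0: [71, 91, 12, 3, 11, 81, 33]  (not all equal)
t=1: [45, 24, 28, 15, 26, 36, 47]  (not all equal)
t=2: [59, 48, 51, 38, 49, 55, 59]  (not all equal)
t=3: [61, 62, 62, 60, 62, 62, 61]  (not all equal)
t=4: [60, 60, 60, 60, 60, 60, 60]  (all equal)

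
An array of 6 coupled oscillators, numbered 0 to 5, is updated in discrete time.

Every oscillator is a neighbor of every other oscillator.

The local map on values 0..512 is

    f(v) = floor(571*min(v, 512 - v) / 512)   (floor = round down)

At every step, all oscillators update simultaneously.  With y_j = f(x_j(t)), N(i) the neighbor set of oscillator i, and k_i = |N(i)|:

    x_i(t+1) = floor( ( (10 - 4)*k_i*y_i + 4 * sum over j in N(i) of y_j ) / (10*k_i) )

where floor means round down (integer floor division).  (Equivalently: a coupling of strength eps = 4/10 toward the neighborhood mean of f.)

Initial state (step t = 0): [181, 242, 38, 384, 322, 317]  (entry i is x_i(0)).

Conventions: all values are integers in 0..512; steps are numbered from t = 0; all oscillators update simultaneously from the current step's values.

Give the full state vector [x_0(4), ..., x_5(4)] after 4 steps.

Simulating step by step:
t=0: [181, 242, 38, 384, 322, 317]
t=1: [191, 226, 108, 160, 196, 199]
t=2: [206, 227, 158, 188, 209, 211]
t=3: [225, 238, 198, 215, 227, 229]
t=4: [248, 256, 232, 242, 250, 251]

Answer: [248, 256, 232, 242, 250, 251]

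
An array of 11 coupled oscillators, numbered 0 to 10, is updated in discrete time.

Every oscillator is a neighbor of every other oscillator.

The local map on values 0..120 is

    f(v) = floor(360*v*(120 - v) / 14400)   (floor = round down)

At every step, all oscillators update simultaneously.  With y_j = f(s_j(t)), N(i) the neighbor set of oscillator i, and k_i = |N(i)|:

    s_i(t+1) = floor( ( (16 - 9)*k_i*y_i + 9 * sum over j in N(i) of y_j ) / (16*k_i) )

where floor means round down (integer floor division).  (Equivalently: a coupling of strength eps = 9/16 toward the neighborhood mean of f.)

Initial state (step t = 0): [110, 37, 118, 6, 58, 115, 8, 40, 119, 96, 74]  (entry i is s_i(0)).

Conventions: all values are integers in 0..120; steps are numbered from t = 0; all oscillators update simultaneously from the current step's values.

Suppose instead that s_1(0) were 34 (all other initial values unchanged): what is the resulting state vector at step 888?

Answer: [78, 78, 78, 78, 78, 78, 78, 78, 78, 78, 78]
Key observation: The state at step 5, [81, 81, 81, 81, 81, 81, 81, 81, 81, 81, 81], reappears at step 7: the system is in a cycle of period 2 from step 5 on.  Therefore the state at step 888 equals the state at step 5 + ((888 - 5) mod 2) = 6, which is [78, 78, 78, 78, 78, 78, 78, 78, 78, 78, 78].

Derivation:
t=0: [110, 34, 118, 6, 58, 115, 8, 40, 119, 96, 74]
t=1: [36, 54, 28, 32, 60, 31, 34, 56, 27, 48, 58]
t=2: [76, 82, 72, 74, 82, 74, 75, 82, 71, 80, 82]
t=3: [82, 79, 83, 82, 79, 82, 82, 79, 83, 80, 79]
t=4: [77, 78, 77, 77, 78, 77, 77, 78, 77, 78, 78]
t=5: [81, 81, 81, 81, 81, 81, 81, 81, 81, 81, 81]
t=6: [78, 78, 78, 78, 78, 78, 78, 78, 78, 78, 78]
t=7: [81, 81, 81, 81, 81, 81, 81, 81, 81, 81, 81]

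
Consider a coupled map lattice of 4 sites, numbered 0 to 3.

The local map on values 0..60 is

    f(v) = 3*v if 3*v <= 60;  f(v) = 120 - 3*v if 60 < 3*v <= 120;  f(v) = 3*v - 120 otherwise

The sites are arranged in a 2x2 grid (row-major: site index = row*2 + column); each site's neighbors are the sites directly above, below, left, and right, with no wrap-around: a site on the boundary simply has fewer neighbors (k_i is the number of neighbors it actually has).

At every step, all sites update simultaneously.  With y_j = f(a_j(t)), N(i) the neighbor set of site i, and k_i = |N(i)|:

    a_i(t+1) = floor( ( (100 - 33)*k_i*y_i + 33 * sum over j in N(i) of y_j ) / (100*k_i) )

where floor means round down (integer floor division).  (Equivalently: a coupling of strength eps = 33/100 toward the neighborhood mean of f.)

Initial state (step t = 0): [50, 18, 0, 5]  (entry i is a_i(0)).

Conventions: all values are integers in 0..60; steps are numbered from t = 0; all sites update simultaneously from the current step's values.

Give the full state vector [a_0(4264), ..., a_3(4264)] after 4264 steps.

Answer: [15, 11, 11, 15]
Key observation: The state at step 13, [23, 18, 18, 23], reappears at step 25: the system is in a cycle of period 12 from step 13 on.  Therefore the state at step 4264 equals the state at step 13 + ((4264 - 13) mod 12) = 16, which is [15, 11, 11, 15].

Derivation:
t=0: [50, 18, 0, 5]
t=1: [29, 43, 7, 18]
t=2: [27, 20, 28, 41]
t=3: [41, 47, 31, 17]
t=4: [9, 22, 27, 42]
t=5: [33, 41, 31, 19]
t=6: [19, 14, 30, 43]
t=7: [50, 39, 30, 17]
t=8: [25, 15, 33, 39]
t=9: [41, 38, 21, 12]
t=10: [12, 10, 44, 34]
t=11: [31, 29, 16, 18]
t=12: [31, 35, 45, 49]
t=13: [23, 18, 18, 23]
t=14: [51, 53, 53, 51]
t=15: [34, 37, 37, 34]
t=16: [15, 11, 11, 15]
t=17: [41, 36, 36, 41]
t=18: [5, 9, 9, 5]
t=19: [18, 23, 23, 18]
t=20: [53, 51, 51, 53]
t=21: [37, 34, 34, 37]
t=22: [11, 15, 15, 11]
t=23: [36, 41, 41, 36]
t=24: [9, 5, 5, 9]
t=25: [23, 18, 18, 23]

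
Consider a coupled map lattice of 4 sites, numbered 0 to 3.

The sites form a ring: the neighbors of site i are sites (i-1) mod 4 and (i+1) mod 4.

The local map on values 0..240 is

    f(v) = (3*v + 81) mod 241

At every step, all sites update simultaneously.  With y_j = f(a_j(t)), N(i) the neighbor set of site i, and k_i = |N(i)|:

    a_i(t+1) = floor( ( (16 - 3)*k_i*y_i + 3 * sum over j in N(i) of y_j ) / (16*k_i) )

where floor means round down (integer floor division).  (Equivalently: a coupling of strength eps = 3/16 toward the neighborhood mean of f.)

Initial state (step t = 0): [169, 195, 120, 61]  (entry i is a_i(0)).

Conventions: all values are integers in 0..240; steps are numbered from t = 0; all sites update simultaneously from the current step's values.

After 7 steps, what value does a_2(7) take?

Answer: a_2(7) = 123

Derivation:
t=0: [169, 195, 120, 61]
t=1: [105, 178, 181, 47]
t=2: [159, 135, 148, 208]
t=3: [83, 14, 56, 192]
t=4: [100, 109, 34, 151]
t=5: [134, 165, 169, 72]
t=6: [14, 86, 100, 55]
t=7: [109, 104, 123, 28]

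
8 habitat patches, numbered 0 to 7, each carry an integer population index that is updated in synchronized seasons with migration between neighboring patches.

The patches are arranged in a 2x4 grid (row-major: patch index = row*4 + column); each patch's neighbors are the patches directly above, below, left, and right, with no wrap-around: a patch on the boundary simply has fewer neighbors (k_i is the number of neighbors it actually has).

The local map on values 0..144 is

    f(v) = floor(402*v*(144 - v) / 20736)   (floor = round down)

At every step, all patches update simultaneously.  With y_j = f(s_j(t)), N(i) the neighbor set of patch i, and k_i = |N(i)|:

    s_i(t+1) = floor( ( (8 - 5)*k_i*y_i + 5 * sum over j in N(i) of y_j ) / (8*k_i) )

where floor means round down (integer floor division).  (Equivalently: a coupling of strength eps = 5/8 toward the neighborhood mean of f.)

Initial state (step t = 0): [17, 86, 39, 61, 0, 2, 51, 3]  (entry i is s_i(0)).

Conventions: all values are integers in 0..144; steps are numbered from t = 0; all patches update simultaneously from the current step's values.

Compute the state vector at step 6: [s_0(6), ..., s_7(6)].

Simulating step by step:
t=0: [17, 86, 39, 61, 0, 2, 51, 3]
t=1: [45, 62, 89, 63, 14, 40, 53, 62]
t=2: [73, 90, 95, 96, 65, 77, 91, 96]
t=3: [97, 95, 91, 89, 99, 97, 93, 90]
t=4: [88, 89, 92, 93, 87, 88, 91, 93]
t=5: [95, 94, 92, 91, 95, 94, 92, 91]
t=6: [90, 91, 92, 92, 90, 91, 92, 92]

Answer: [90, 91, 92, 92, 90, 91, 92, 92]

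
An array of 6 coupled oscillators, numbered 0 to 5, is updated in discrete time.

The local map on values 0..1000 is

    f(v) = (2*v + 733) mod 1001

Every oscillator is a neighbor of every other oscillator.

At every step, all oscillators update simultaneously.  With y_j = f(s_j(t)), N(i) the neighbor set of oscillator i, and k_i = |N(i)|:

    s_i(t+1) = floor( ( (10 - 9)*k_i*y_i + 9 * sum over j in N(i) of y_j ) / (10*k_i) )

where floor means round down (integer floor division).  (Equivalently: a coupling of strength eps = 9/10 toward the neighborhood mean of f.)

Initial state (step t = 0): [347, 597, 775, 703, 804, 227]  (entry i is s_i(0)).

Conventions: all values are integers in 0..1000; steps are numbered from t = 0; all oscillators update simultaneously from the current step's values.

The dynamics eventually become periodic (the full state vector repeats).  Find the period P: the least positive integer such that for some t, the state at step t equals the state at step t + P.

Simulating step by step:
t=0: [347, 597, 775, 703, 804, 227]
t=1: [379, 339, 390, 402, 385, 398]
t=2: [496, 503, 495, 493, 495, 493]
t=3: [723, 722, 723, 724, 723, 724]
t=4: [177, 177, 177, 177, 177, 177]
t=5: [86, 86, 86, 86, 86, 86]
t=6: [905, 905, 905, 905, 905, 905]
t=7: [541, 541, 541, 541, 541, 541]
t=8: [814, 814, 814, 814, 814, 814]
t=9: [359, 359, 359, 359, 359, 359]
t=10: [450, 450, 450, 450, 450, 450]
t=11: [632, 632, 632, 632, 632, 632]
t=12: [996, 996, 996, 996, 996, 996]
t=13: [723, 723, 723, 723, 723, 723]
t=14: [177, 177, 177, 177, 177, 177]

Answer: 10
Key observation: The state at step 4, [177, 177, 177, 177, 177, 177], reappears at step 14 — and no state repeats earlier — so the cycle the system enters has period 10.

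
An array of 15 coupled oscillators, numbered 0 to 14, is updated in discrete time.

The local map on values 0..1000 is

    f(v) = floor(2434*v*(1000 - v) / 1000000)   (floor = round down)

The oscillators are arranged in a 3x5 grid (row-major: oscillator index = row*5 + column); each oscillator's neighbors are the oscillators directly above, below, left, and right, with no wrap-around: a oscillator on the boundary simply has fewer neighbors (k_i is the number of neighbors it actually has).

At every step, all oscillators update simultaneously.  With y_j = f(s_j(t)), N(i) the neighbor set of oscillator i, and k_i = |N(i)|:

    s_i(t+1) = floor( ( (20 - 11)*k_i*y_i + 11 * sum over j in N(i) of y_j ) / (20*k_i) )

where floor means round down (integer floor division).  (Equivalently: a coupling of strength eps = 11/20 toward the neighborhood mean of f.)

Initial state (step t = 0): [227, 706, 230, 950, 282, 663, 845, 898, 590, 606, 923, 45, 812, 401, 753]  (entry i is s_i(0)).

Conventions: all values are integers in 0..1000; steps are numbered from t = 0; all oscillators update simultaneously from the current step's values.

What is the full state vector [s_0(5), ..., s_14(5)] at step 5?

Simulating step by step:
t=0: [227, 706, 230, 950, 282, 663, 845, 898, 590, 606, 923, 45, 812, 401, 753]
t=1: [480, 442, 348, 328, 412, 412, 332, 334, 471, 542, 255, 204, 333, 521, 523]
t=2: [600, 581, 555, 561, 578, 559, 534, 551, 587, 602, 478, 460, 525, 594, 606]
t=3: [590, 594, 599, 596, 591, 599, 601, 601, 591, 585, 604, 605, 601, 589, 582]
t=4: [586, 585, 584, 586, 588, 584, 583, 583, 587, 589, 582, 581, 583, 588, 590]
t=5: [590, 590, 590, 590, 589, 591, 591, 590, 589, 589, 591, 591, 590, 589, 588]

Answer: [590, 590, 590, 590, 589, 591, 591, 590, 589, 589, 591, 591, 590, 589, 588]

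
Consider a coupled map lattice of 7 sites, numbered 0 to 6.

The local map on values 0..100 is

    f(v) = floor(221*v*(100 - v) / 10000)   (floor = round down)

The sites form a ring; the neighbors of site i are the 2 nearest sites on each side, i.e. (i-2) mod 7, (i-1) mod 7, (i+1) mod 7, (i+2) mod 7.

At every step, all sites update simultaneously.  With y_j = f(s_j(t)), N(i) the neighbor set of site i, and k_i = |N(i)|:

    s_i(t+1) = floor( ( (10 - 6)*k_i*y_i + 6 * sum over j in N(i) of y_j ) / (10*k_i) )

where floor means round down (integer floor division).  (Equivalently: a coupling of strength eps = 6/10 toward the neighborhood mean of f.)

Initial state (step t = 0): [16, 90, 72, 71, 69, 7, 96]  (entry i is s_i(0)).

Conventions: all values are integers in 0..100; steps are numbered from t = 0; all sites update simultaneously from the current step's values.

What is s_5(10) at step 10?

Simulating step by step:
t=0: [16, 90, 72, 71, 69, 7, 96]
t=1: [24, 26, 38, 36, 35, 24, 19]
t=2: [41, 43, 48, 47, 46, 42, 39]
t=3: [53, 53, 54, 54, 53, 53, 52]
t=4: [54, 54, 54, 54, 54, 54, 55]
t=5: [54, 54, 54, 54, 54, 54, 54]
t=6: [54, 54, 54, 54, 54, 54, 54]
t=7: [54, 54, 54, 54, 54, 54, 54]
t=8: [54, 54, 54, 54, 54, 54, 54]
t=9: [54, 54, 54, 54, 54, 54, 54]
t=10: [54, 54, 54, 54, 54, 54, 54]

Answer: s_5(10) = 54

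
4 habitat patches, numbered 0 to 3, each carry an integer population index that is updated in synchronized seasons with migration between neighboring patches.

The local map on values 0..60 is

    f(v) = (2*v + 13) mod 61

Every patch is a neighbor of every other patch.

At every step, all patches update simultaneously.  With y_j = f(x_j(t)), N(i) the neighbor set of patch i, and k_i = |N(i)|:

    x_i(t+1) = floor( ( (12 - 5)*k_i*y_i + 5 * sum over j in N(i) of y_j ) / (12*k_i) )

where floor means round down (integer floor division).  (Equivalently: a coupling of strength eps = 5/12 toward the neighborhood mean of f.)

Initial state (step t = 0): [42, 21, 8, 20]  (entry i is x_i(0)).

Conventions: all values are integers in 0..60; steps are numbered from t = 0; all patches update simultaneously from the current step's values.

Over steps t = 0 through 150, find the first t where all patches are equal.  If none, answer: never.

Answer: never
Key observation: The state at step 25 reappears at step 31 — the system is in a cycle of period 6 from step 25 on.  No step 0..31 is synchronized, and the cycle repeats forever, so no step up to 150 (or ever) has all patches equal.

Derivation:
t=0: [42, 21, 8, 20]  (not all equal)
t=1: [40, 48, 36, 47]  (not all equal)
t=2: [35, 42, 31, 41]  (not all equal)
t=3: [24, 30, 20, 29]  (not all equal)
t=4: [10, 15, 33, 14]  (not all equal)
t=5: [33, 37, 26, 36]  (not all equal)
t=6: [18, 21, 11, 20]  (not all equal)
t=7: [48, 51, 42, 50]  (not all equal)
t=8: [47, 50, 42, 49]  (not all equal)
t=9: [46, 48, 41, 47]  (not all equal)
t=10: [43, 45, 39, 44]  (not all equal)
t=11: [37, 39, 34, 38]  (not all equal)
t=12: [26, 27, 23, 26]  (not all equal)
t=13: [11, 12, 36, 11]  (not all equal)
t=14: [33, 34, 28, 33]  (not all equal)
t=15: [16, 17, 12, 16]  (not all equal)
t=16: [44, 45, 40, 44]  (not all equal)
t=17: [39, 40, 35, 39]  (not all equal)
t=18: [29, 30, 25, 29]  (not all equal)
t=19: [9, 10, 5, 9]  (not all equal)
t=20: [30, 31, 26, 30]  (not all equal)
t=21: [11, 12, 7, 11]  (not all equal)
t=22: [34, 35, 30, 34]  (not all equal)
t=23: [19, 20, 15, 19]  (not all equal)
t=24: [50, 51, 46, 50]  (not all equal)
t=25: [51, 52, 47, 51]  (not all equal)
t=26: [53, 54, 49, 53]  (not all equal)
t=27: [57, 58, 53, 57]  (not all equal)
t=28: [12, 13, 36, 12]  (not all equal)
t=29: [35, 36, 29, 35]  (not all equal)
t=30: [20, 21, 15, 20]  (not all equal)
t=31: [51, 52, 47, 51]  (not all equal)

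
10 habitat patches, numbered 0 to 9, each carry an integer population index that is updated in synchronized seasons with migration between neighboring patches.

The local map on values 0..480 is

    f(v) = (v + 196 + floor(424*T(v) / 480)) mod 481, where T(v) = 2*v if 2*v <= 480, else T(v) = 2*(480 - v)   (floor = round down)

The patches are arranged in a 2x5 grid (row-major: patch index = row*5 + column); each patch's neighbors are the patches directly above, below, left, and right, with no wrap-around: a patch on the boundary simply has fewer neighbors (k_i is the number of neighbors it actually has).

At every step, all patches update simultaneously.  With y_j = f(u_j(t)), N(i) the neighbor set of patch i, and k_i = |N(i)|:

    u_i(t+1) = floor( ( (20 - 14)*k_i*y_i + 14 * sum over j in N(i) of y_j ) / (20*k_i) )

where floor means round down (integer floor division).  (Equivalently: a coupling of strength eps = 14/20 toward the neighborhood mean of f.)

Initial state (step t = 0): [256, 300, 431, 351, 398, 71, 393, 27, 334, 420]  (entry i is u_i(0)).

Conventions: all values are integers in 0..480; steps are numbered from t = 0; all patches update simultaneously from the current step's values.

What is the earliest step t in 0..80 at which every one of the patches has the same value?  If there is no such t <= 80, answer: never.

Answer: 14
Key observation: Synchronization is absorbing here: once all patches are equal they stay equal, and step 14 is the first all-equal step.

Derivation:
t=0: [256, 300, 431, 351, 398, 71, 393, 27, 334, 420]  (not all equal)
t=1: [363, 300, 278, 273, 264, 337, 310, 267, 279, 269]  (not all equal)
t=2: [308, 323, 348, 352, 356, 304, 329, 346, 353, 354]  (not all equal)
t=3: [323, 311, 299, 292, 291, 321, 312, 298, 293, 291]  (not all equal)
t=4: [318, 323, 332, 337, 339, 318, 324, 332, 337, 338]  (not all equal)
t=5: [317, 314, 308, 304, 303, 317, 314, 308, 304, 303]  (not all equal)
t=6: [320, 322, 325, 328, 329, 320, 322, 325, 328, 329]  (not all equal)
t=7: [316, 315, 313, 311, 310, 316, 315, 313, 311, 310]  (not all equal)
t=8: [320, 321, 322, 324, 324, 320, 321, 322, 324, 324]  (not all equal)
t=9: [316, 316, 315, 314, 314, 316, 316, 315, 314, 314]  (not all equal)
t=10: [320, 320, 321, 321, 322, 320, 320, 321, 321, 322]  (not all equal)
t=11: [317, 316, 316, 316, 316, 317, 316, 316, 316, 316]  (not all equal)
t=12: [319, 319, 320, 320, 320, 319, 319, 320, 320, 320]  (not all equal)
t=13: [318, 317, 317, 317, 317, 318, 317, 317, 317, 317]  (not all equal)
t=14: [319, 319, 319, 319, 319, 319, 319, 319, 319, 319]  (all equal)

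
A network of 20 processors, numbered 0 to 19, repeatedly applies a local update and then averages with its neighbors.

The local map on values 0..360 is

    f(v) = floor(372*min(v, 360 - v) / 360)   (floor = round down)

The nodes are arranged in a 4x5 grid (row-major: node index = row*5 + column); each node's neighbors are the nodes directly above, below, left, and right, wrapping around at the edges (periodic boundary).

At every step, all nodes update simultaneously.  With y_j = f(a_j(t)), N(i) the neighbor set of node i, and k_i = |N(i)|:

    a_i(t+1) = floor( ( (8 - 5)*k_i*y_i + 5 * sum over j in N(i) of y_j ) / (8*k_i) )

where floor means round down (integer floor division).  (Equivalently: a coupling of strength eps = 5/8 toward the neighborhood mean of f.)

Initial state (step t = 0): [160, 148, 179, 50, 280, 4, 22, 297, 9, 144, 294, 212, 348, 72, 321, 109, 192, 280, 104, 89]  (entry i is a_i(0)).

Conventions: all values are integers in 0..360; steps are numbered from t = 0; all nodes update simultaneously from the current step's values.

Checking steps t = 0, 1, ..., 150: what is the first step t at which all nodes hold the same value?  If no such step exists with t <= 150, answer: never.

Simulating step by step:
t=0: [160, 148, 179, 50, 280, 4, 22, 297, 9, 144, 294, 212, 348, 72, 321, 109, 192, 280, 104, 89]  (not all equal)
t=1: [116, 142, 123, 78, 101, 64, 66, 59, 56, 76, 73, 99, 62, 54, 74, 119, 142, 105, 86, 87]  (not all equal)
t=2: [113, 126, 109, 88, 96, 77, 83, 71, 64, 76, 85, 93, 74, 65, 74, 112, 129, 106, 84, 94]  (not all equal)
t=3: [109, 118, 104, 90, 96, 86, 90, 80, 72, 79, 89, 95, 82, 72, 79, 110, 120, 104, 88, 95]  (not all equal)
t=4: [107, 113, 103, 92, 97, 91, 95, 86, 79, 83, 93, 98, 87, 79, 84, 108, 115, 103, 91, 96]  (not all equal)
t=5: [107, 111, 103, 95, 98, 96, 99, 91, 84, 88, 97, 100, 92, 85, 88, 107, 112, 103, 94, 98]  (not all equal)
t=6: [107, 110, 104, 97, 100, 99, 102, 96, 89, 92, 100, 103, 96, 90, 92, 107, 110, 104, 97, 100]  (not all equal)
t=7: [108, 110, 105, 100, 102, 102, 105, 99, 94, 96, 103, 105, 100, 95, 97, 108, 110, 105, 100, 102]  (not all equal)
t=8: [109, 111, 107, 103, 104, 105, 107, 103, 99, 100, 106, 107, 103, 99, 101, 109, 111, 107, 103, 104]  (not all equal)
t=9: [110, 112, 109, 106, 107, 108, 109, 106, 103, 104, 108, 109, 106, 103, 104, 111, 112, 109, 106, 107]  (not all equal)
t=10: [112, 113, 111, 109, 109, 110, 111, 109, 107, 107, 111, 111, 109, 107, 107, 112, 113, 111, 109, 110]  (not all equal)
t=11: [114, 115, 113, 112, 112, 113, 113, 112, 110, 110, 113, 114, 112, 110, 111, 114, 115, 113, 112, 112]  (not all equal)
t=12: [116, 117, 116, 114, 115, 115, 116, 115, 113, 113, 116, 116, 115, 113, 114, 116, 117, 116, 114, 115]  (not all equal)
t=13: [118, 119, 118, 117, 117, 118, 118, 118, 116, 116, 118, 119, 118, 116, 117, 119, 119, 118, 117, 117]  (not all equal)
t=14: [121, 121, 121, 120, 120, 120, 121, 120, 119, 119, 121, 121, 120, 119, 119, 121, 121, 121, 120, 120]  (not all equal)
t=15: [124, 125, 124, 123, 123, 124, 124, 124, 122, 122, 124, 124, 124, 122, 122, 124, 125, 124, 123, 123]  (not all equal)
t=16: [128, 128, 128, 127, 127, 127, 128, 127, 126, 126, 127, 128, 127, 126, 126, 128, 128, 128, 127, 127]  (not all equal)
t=17: [131, 132, 131, 131, 131, 131, 131, 131, 130, 130, 131, 131, 131, 130, 130, 131, 132, 131, 131, 131]  (not all equal)
t=18: [135, 135, 135, 134, 134, 134, 135, 134, 134, 134, 134, 135, 134, 134, 134, 135, 135, 135, 134, 134]  (not all equal)
t=19: [138, 139, 138, 138, 138, 138, 138, 138, 138, 138, 138, 138, 138, 138, 138, 138, 139, 138, 138, 138]  (not all equal)
t=20: [142, 142, 142, 142, 142, 142, 142, 142, 142, 142, 142, 142, 142, 142, 142, 142, 142, 142, 142, 142]  (all equal)

Answer: 20
Key observation: Synchronization is absorbing here: once all nodes are equal they stay equal, and step 20 is the first all-equal step.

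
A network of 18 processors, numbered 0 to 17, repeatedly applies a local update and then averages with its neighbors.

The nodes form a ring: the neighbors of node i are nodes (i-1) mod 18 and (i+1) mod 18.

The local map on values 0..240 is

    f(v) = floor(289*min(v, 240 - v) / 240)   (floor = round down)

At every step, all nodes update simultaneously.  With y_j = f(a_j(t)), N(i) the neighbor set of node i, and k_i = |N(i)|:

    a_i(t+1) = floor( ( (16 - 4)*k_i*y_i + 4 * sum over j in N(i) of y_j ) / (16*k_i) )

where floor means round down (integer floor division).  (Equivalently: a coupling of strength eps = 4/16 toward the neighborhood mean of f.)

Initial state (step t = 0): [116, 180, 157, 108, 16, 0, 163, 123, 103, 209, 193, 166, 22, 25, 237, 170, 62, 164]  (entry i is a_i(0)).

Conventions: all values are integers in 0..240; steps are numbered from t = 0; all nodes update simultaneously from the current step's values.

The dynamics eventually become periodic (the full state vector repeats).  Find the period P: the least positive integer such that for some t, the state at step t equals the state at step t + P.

Simulating step by step:
t=0: [116, 180, 157, 108, 16, 0, 163, 123, 103, 209, 193, 166, 22, 25, 237, 170, 62, 164]
t=1: [124, 83, 99, 112, 30, 13, 86, 132, 115, 50, 57, 77, 34, 26, 16, 72, 77, 94]
t=2: [130, 106, 118, 119, 45, 28, 95, 127, 127, 70, 70, 82, 45, 30, 28, 78, 93, 113]
t=3: [131, 129, 140, 131, 62, 45, 106, 133, 129, 90, 85, 90, 57, 37, 40, 87, 111, 132]
t=4: [131, 131, 123, 122, 78, 65, 118, 128, 129, 110, 103, 102, 70, 47, 54, 100, 129, 130]
t=5: [131, 132, 139, 135, 97, 87, 133, 134, 133, 131, 124, 117, 85, 60, 70, 114, 131, 132]
t=6: [130, 129, 122, 124, 115, 108, 124, 127, 128, 131, 138, 135, 103, 77, 89, 129, 131, 130]
t=7: [132, 134, 140, 139, 137, 132, 137, 136, 133, 130, 123, 125, 120, 97, 108, 129, 131, 131]
t=8: [129, 126, 121, 121, 124, 128, 124, 125, 128, 132, 138, 139, 139, 121, 128, 132, 131, 130]
t=9: [133, 137, 142, 142, 138, 135, 138, 137, 134, 129, 122, 121, 123, 139, 134, 130, 131, 132]
t=10: [127, 123, 118, 118, 122, 125, 122, 124, 127, 133, 141, 142, 138, 124, 126, 131, 131, 129]
t=11: [136, 139, 141, 142, 141, 139, 141, 139, 135, 127, 120, 118, 123, 136, 136, 131, 131, 133]
t=12: [124, 121, 119, 118, 119, 120, 119, 121, 126, 135, 142, 142, 138, 126, 125, 130, 130, 128]
t=13: [138, 142, 142, 142, 143, 143, 143, 142, 136, 126, 119, 118, 123, 135, 137, 132, 132, 134]
t=14: [122, 118, 118, 117, 116, 116, 116, 118, 125, 136, 142, 141, 138, 127, 125, 129, 129, 126]
t=15: [141, 142, 141, 140, 139, 139, 139, 141, 136, 125, 119, 119, 123, 134, 137, 133, 133, 137]
t=16: [119, 118, 119, 120, 120, 121, 120, 120, 125, 137, 142, 142, 138, 128, 124, 127, 127, 123]
t=17: [142, 142, 143, 143, 143, 143, 143, 143, 137, 125, 118, 118, 123, 133, 138, 136, 136, 139]
t=18: [118, 117, 116, 116, 116, 116, 116, 117, 124, 136, 141, 141, 138, 128, 123, 124, 124, 121]
t=19: [141, 140, 139, 139, 139, 139, 139, 139, 137, 126, 119, 119, 123, 133, 139, 139, 139, 142]
t=20: [119, 120, 120, 121, 121, 121, 121, 121, 125, 136, 142, 142, 138, 128, 121, 121, 120, 118]
t=21: [143, 143, 143, 143, 143, 143, 143, 142, 137, 125, 118, 118, 123, 133, 141, 143, 143, 142]
t=22: [116, 116, 116, 116, 116, 116, 116, 118, 125, 136, 141, 141, 138, 128, 119, 116, 116, 117]
t=23: [139, 139, 139, 139, 139, 139, 139, 141, 136, 125, 119, 119, 123, 133, 141, 139, 139, 139]
t=24: [121, 121, 121, 121, 121, 121, 120, 120, 125, 137, 142, 142, 138, 128, 120, 120, 121, 121]
t=25: [143, 143, 143, 143, 143, 143, 143, 143, 137, 125, 118, 118, 123, 133, 142, 143, 143, 143]
t=26: [116, 116, 116, 116, 116, 116, 116, 117, 124, 136, 141, 141, 138, 128, 119, 116, 116, 116]
t=27: [139, 139, 139, 139, 139, 139, 139, 139, 137, 126, 119, 119, 123, 133, 141, 139, 139, 139]
t=28: [121, 121, 121, 121, 121, 121, 121, 121, 125, 136, 142, 142, 138, 128, 120, 120, 121, 121]
t=29: [143, 143, 143, 143, 143, 143, 143, 142, 137, 125, 118, 118, 123, 133, 142, 143, 143, 143]
t=30: [116, 116, 116, 116, 116, 116, 116, 118, 125, 136, 141, 141, 138, 128, 119, 116, 116, 116]
t=31: [139, 139, 139, 139, 139, 139, 139, 141, 136, 125, 119, 119, 123, 133, 141, 139, 139, 139]

Answer: 8
Key observation: The state at step 23, [139, 139, 139, 139, 139, 139, 139, 141, 136, 125, 119, 119, 123, 133, 141, 139, 139, 139], reappears at step 31 — and no state repeats earlier — so the cycle the system enters has period 8.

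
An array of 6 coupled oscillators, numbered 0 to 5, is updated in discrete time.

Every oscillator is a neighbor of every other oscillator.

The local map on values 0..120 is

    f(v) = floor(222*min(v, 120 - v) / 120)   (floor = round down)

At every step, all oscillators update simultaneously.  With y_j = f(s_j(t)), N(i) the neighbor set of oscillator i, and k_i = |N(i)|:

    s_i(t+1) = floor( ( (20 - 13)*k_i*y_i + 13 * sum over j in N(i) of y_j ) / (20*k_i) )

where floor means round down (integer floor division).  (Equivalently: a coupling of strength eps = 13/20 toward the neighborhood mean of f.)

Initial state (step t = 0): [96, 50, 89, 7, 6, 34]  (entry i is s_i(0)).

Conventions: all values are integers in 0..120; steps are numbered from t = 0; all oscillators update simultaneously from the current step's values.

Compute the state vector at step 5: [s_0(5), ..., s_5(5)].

Answer: [40, 40, 40, 40, 40, 40]

Derivation:
t=0: [96, 50, 89, 7, 6, 34]
t=1: [45, 56, 48, 38, 38, 49]
t=2: [83, 88, 84, 80, 80, 85]
t=3: [67, 65, 67, 68, 68, 66]
t=4: [98, 98, 98, 97, 97, 98]
t=5: [40, 40, 40, 40, 40, 40]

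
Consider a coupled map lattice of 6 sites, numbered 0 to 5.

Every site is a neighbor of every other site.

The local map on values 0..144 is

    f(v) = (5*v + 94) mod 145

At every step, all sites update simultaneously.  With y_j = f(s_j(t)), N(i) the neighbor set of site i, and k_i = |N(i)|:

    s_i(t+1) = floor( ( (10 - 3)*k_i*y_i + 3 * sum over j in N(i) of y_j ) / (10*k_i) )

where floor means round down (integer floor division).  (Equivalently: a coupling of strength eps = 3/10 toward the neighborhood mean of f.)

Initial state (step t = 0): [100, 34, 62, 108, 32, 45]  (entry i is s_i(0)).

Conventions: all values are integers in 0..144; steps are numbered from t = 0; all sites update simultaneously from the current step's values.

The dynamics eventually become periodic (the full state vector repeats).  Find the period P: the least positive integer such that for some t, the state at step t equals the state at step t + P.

Simulating step by step:
t=0: [100, 34, 62, 108, 32, 45]
t=1: [35, 102, 99, 60, 96, 44]
t=2: [104, 40, 31, 92, 114, 40]
t=3: [42, 23, 87, 97, 74, 23]
t=4: [33, 65, 84, 116, 43, 65]
t=5: [106, 116, 84, 94, 46, 116]
t=6: [56, 88, 79, 111, 50, 88]
t=7: [81, 90, 62, 71, 62, 90]
t=8: [72, 101, 104, 40, 104, 101]
t=9: [19, 19, 29, 10, 29, 19]
t=10: [56, 56, 88, 120, 88, 56]
t=11: [87, 87, 97, 106, 97, 87]
t=12: [97, 97, 129, 65, 129, 97]
t=13: [127, 127, 44, 117, 44, 127]
t=14: [12, 12, 24, 72, 24, 12]
t=15: [16, 16, 55, 23, 55, 16]
t=16: [37, 37, 69, 59, 69, 37]
t=17: [116, 116, 33, 93, 33, 116]
t=18: [98, 98, 111, 117, 111, 98]
t=19: [17, 17, 59, 78, 59, 17]
t=20: [42, 42, 84, 52, 84, 42]
t=21: [24, 24, 66, 56, 66, 24]
t=22: [77, 77, 119, 87, 119, 77]
t=23: [54, 54, 96, 86, 96, 54]
t=24: [82, 82, 124, 92, 124, 82]
t=25: [79, 79, 121, 111, 121, 79]
t=26: [62, 62, 104, 72, 104, 62]
t=27: [98, 98, 47, 37, 47, 98]
t=28: [16, 16, 38, 99, 38, 16]
t=29: [41, 41, 111, 28, 111, 41]
t=30: [21, 21, 59, 72, 59, 21]
t=31: [57, 57, 86, 34, 86, 57]
t=32: [90, 90, 90, 110, 90, 90]
t=33: [106, 106, 106, 77, 106, 106]
t=34: [44, 44, 44, 44, 44, 44]
t=35: [24, 24, 24, 24, 24, 24]
t=36: [69, 69, 69, 69, 69, 69]
t=37: [4, 4, 4, 4, 4, 4]
t=38: [114, 114, 114, 114, 114, 114]
t=39: [84, 84, 84, 84, 84, 84]
t=40: [79, 79, 79, 79, 79, 79]
t=41: [54, 54, 54, 54, 54, 54]
t=42: [74, 74, 74, 74, 74, 74]
t=43: [29, 29, 29, 29, 29, 29]
t=44: [94, 94, 94, 94, 94, 94]
t=45: [129, 129, 129, 129, 129, 129]
t=46: [14, 14, 14, 14, 14, 14]
t=47: [19, 19, 19, 19, 19, 19]
t=48: [44, 44, 44, 44, 44, 44]

Answer: 14
Key observation: The state at step 34, [44, 44, 44, 44, 44, 44], reappears at step 48 — and no state repeats earlier — so the cycle the system enters has period 14.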